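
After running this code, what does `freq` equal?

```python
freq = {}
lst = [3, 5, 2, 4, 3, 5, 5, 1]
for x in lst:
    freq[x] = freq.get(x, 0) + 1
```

Let's trace through this code step by step.

Initialize: freq = {}
Initialize: lst = [3, 5, 2, 4, 3, 5, 5, 1]
Entering loop: for x in lst:

After execution: freq = {3: 2, 5: 3, 2: 1, 4: 1, 1: 1}
{3: 2, 5: 3, 2: 1, 4: 1, 1: 1}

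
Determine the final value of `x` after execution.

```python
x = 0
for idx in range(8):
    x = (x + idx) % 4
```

Let's trace through this code step by step.

Initialize: x = 0
Entering loop: for idx in range(8):

After execution: x = 0
0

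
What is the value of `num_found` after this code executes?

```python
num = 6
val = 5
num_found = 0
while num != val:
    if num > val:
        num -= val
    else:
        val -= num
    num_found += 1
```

Let's trace through this code step by step.

Initialize: num = 6
Initialize: val = 5
Initialize: num_found = 0
Entering loop: while num != val:

After execution: num_found = 5
5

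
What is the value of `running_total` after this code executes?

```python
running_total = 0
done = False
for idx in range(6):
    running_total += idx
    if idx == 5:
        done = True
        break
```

Let's trace through this code step by step.

Initialize: running_total = 0
Initialize: done = False
Entering loop: for idx in range(6):

After execution: running_total = 15
15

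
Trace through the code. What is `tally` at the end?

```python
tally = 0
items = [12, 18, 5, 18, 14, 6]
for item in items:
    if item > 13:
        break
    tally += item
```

Let's trace through this code step by step.

Initialize: tally = 0
Initialize: items = [12, 18, 5, 18, 14, 6]
Entering loop: for item in items:

After execution: tally = 12
12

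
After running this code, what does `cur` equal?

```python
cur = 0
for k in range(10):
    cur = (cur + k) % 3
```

Let's trace through this code step by step.

Initialize: cur = 0
Entering loop: for k in range(10):

After execution: cur = 0
0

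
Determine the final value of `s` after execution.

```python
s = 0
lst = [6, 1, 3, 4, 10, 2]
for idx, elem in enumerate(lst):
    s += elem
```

Let's trace through this code step by step.

Initialize: s = 0
Initialize: lst = [6, 1, 3, 4, 10, 2]
Entering loop: for idx, elem in enumerate(lst):

After execution: s = 26
26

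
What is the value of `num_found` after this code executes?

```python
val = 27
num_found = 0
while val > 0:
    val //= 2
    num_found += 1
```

Let's trace through this code step by step.

Initialize: val = 27
Initialize: num_found = 0
Entering loop: while val > 0:

After execution: num_found = 5
5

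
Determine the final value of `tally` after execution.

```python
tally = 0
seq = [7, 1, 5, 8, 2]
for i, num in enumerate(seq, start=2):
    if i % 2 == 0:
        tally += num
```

Let's trace through this code step by step.

Initialize: tally = 0
Initialize: seq = [7, 1, 5, 8, 2]
Entering loop: for i, num in enumerate(seq, start=2):

After execution: tally = 14
14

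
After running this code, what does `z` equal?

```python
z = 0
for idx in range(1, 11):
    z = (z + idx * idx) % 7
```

Let's trace through this code step by step.

Initialize: z = 0
Entering loop: for idx in range(1, 11):

After execution: z = 0
0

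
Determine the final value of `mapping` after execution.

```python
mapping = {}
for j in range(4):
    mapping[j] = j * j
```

Let's trace through this code step by step.

Initialize: mapping = {}
Entering loop: for j in range(4):

After execution: mapping = {0: 0, 1: 1, 2: 4, 3: 9}
{0: 0, 1: 1, 2: 4, 3: 9}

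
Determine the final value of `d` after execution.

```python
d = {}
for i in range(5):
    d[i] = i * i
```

Let's trace through this code step by step.

Initialize: d = {}
Entering loop: for i in range(5):

After execution: d = {0: 0, 1: 1, 2: 4, 3: 9, 4: 16}
{0: 0, 1: 1, 2: 4, 3: 9, 4: 16}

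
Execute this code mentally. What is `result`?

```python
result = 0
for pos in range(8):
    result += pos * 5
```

Let's trace through this code step by step.

Initialize: result = 0
Entering loop: for pos in range(8):

After execution: result = 140
140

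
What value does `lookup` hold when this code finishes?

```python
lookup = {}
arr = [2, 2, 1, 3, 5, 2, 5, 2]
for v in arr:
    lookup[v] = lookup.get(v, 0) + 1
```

Let's trace through this code step by step.

Initialize: lookup = {}
Initialize: arr = [2, 2, 1, 3, 5, 2, 5, 2]
Entering loop: for v in arr:

After execution: lookup = {2: 4, 1: 1, 3: 1, 5: 2}
{2: 4, 1: 1, 3: 1, 5: 2}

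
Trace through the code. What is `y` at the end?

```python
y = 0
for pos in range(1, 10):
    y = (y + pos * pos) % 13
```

Let's trace through this code step by step.

Initialize: y = 0
Entering loop: for pos in range(1, 10):

After execution: y = 12
12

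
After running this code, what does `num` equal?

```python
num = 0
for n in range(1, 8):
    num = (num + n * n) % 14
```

Let's trace through this code step by step.

Initialize: num = 0
Entering loop: for n in range(1, 8):

After execution: num = 0
0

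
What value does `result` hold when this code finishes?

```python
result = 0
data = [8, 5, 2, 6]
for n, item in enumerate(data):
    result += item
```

Let's trace through this code step by step.

Initialize: result = 0
Initialize: data = [8, 5, 2, 6]
Entering loop: for n, item in enumerate(data):

After execution: result = 21
21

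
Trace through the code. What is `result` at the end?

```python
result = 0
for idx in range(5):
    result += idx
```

Let's trace through this code step by step.

Initialize: result = 0
Entering loop: for idx in range(5):

After execution: result = 10
10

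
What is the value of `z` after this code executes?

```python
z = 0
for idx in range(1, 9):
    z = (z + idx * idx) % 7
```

Let's trace through this code step by step.

Initialize: z = 0
Entering loop: for idx in range(1, 9):

After execution: z = 1
1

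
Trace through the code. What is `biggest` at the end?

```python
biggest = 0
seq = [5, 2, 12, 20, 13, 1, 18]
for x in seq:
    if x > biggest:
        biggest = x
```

Let's trace through this code step by step.

Initialize: biggest = 0
Initialize: seq = [5, 2, 12, 20, 13, 1, 18]
Entering loop: for x in seq:

After execution: biggest = 20
20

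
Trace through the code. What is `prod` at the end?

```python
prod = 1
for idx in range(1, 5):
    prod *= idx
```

Let's trace through this code step by step.

Initialize: prod = 1
Entering loop: for idx in range(1, 5):

After execution: prod = 24
24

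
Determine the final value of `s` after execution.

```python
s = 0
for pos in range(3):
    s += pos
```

Let's trace through this code step by step.

Initialize: s = 0
Entering loop: for pos in range(3):

After execution: s = 3
3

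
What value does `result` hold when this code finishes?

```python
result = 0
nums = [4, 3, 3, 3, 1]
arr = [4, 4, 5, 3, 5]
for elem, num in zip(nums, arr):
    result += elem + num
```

Let's trace through this code step by step.

Initialize: result = 0
Initialize: nums = [4, 3, 3, 3, 1]
Initialize: arr = [4, 4, 5, 3, 5]
Entering loop: for elem, num in zip(nums, arr):

After execution: result = 35
35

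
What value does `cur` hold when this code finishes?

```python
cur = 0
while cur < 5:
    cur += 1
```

Let's trace through this code step by step.

Initialize: cur = 0
Entering loop: while cur < 5:

After execution: cur = 5
5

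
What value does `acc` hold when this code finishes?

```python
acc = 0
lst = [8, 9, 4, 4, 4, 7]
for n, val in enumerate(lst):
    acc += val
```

Let's trace through this code step by step.

Initialize: acc = 0
Initialize: lst = [8, 9, 4, 4, 4, 7]
Entering loop: for n, val in enumerate(lst):

After execution: acc = 36
36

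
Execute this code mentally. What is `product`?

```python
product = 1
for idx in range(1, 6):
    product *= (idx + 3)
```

Let's trace through this code step by step.

Initialize: product = 1
Entering loop: for idx in range(1, 6):

After execution: product = 6720
6720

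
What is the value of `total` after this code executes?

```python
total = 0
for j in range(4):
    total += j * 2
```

Let's trace through this code step by step.

Initialize: total = 0
Entering loop: for j in range(4):

After execution: total = 12
12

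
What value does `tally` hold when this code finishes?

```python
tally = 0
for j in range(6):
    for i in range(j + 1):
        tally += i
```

Let's trace through this code step by step.

Initialize: tally = 0
Entering loop: for j in range(6):

After execution: tally = 35
35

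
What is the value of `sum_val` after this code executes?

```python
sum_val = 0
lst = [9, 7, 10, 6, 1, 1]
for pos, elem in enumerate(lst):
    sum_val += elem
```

Let's trace through this code step by step.

Initialize: sum_val = 0
Initialize: lst = [9, 7, 10, 6, 1, 1]
Entering loop: for pos, elem in enumerate(lst):

After execution: sum_val = 34
34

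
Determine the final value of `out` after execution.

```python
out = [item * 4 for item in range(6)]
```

Let's trace through this code step by step.

Initialize: out = [item * 4 for item in range(6)]

After execution: out = [0, 4, 8, 12, 16, 20]
[0, 4, 8, 12, 16, 20]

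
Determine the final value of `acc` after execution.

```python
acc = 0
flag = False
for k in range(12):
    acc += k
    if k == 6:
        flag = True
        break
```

Let's trace through this code step by step.

Initialize: acc = 0
Initialize: flag = False
Entering loop: for k in range(12):

After execution: acc = 21
21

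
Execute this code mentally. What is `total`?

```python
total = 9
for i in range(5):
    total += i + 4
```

Let's trace through this code step by step.

Initialize: total = 9
Entering loop: for i in range(5):

After execution: total = 39
39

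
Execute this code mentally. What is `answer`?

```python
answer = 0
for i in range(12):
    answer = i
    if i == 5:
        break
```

Let's trace through this code step by step.

Initialize: answer = 0
Entering loop: for i in range(12):

After execution: answer = 5
5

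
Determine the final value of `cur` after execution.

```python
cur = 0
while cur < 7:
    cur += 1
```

Let's trace through this code step by step.

Initialize: cur = 0
Entering loop: while cur < 7:

After execution: cur = 7
7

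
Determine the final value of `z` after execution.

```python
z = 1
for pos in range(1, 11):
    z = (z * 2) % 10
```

Let's trace through this code step by step.

Initialize: z = 1
Entering loop: for pos in range(1, 11):

After execution: z = 4
4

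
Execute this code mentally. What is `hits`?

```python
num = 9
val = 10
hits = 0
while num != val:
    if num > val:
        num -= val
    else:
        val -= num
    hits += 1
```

Let's trace through this code step by step.

Initialize: num = 9
Initialize: val = 10
Initialize: hits = 0
Entering loop: while num != val:

After execution: hits = 9
9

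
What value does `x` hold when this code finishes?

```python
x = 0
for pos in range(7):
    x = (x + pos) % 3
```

Let's trace through this code step by step.

Initialize: x = 0
Entering loop: for pos in range(7):

After execution: x = 0
0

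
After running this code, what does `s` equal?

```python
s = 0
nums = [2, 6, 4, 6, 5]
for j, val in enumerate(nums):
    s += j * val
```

Let's trace through this code step by step.

Initialize: s = 0
Initialize: nums = [2, 6, 4, 6, 5]
Entering loop: for j, val in enumerate(nums):

After execution: s = 52
52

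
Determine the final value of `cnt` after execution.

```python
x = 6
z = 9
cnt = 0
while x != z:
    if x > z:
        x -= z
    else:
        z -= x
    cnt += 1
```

Let's trace through this code step by step.

Initialize: x = 6
Initialize: z = 9
Initialize: cnt = 0
Entering loop: while x != z:

After execution: cnt = 2
2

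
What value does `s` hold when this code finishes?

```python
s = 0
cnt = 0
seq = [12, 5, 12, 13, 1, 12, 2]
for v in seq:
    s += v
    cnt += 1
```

Let's trace through this code step by step.

Initialize: s = 0
Initialize: cnt = 0
Initialize: seq = [12, 5, 12, 13, 1, 12, 2]
Entering loop: for v in seq:

After execution: s = 57
57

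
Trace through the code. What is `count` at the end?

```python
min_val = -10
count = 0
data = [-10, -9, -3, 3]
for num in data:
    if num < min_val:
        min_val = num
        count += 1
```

Let's trace through this code step by step.

Initialize: min_val = -10
Initialize: count = 0
Initialize: data = [-10, -9, -3, 3]
Entering loop: for num in data:

After execution: count = 0
0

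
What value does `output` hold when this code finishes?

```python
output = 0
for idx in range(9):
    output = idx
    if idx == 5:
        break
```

Let's trace through this code step by step.

Initialize: output = 0
Entering loop: for idx in range(9):

After execution: output = 5
5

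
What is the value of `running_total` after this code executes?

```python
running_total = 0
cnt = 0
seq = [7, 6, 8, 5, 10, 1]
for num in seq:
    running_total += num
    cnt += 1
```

Let's trace through this code step by step.

Initialize: running_total = 0
Initialize: cnt = 0
Initialize: seq = [7, 6, 8, 5, 10, 1]
Entering loop: for num in seq:

After execution: running_total = 37
37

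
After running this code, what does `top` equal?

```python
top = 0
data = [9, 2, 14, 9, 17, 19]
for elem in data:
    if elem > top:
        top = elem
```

Let's trace through this code step by step.

Initialize: top = 0
Initialize: data = [9, 2, 14, 9, 17, 19]
Entering loop: for elem in data:

After execution: top = 19
19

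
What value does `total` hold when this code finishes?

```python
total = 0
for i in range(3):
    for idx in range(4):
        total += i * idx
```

Let's trace through this code step by step.

Initialize: total = 0
Entering loop: for i in range(3):

After execution: total = 18
18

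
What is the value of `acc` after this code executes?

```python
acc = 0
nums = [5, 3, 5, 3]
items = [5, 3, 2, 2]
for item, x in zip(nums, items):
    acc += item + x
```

Let's trace through this code step by step.

Initialize: acc = 0
Initialize: nums = [5, 3, 5, 3]
Initialize: items = [5, 3, 2, 2]
Entering loop: for item, x in zip(nums, items):

After execution: acc = 28
28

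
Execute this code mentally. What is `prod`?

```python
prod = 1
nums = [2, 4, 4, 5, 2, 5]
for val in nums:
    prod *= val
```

Let's trace through this code step by step.

Initialize: prod = 1
Initialize: nums = [2, 4, 4, 5, 2, 5]
Entering loop: for val in nums:

After execution: prod = 1600
1600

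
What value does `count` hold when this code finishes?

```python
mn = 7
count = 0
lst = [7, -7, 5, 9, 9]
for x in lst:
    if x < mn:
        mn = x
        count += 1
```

Let's trace through this code step by step.

Initialize: mn = 7
Initialize: count = 0
Initialize: lst = [7, -7, 5, 9, 9]
Entering loop: for x in lst:

After execution: count = 1
1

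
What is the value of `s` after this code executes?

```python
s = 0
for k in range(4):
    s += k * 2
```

Let's trace through this code step by step.

Initialize: s = 0
Entering loop: for k in range(4):

After execution: s = 12
12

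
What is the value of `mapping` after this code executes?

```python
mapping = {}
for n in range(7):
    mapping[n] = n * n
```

Let's trace through this code step by step.

Initialize: mapping = {}
Entering loop: for n in range(7):

After execution: mapping = {0: 0, 1: 1, 2: 4, 3: 9, 4: 16, 5: 25, 6: 36}
{0: 0, 1: 1, 2: 4, 3: 9, 4: 16, 5: 25, 6: 36}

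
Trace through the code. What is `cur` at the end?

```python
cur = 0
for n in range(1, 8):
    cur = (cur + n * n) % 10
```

Let's trace through this code step by step.

Initialize: cur = 0
Entering loop: for n in range(1, 8):

After execution: cur = 0
0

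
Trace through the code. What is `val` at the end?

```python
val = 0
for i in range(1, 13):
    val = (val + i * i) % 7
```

Let's trace through this code step by step.

Initialize: val = 0
Entering loop: for i in range(1, 13):

After execution: val = 6
6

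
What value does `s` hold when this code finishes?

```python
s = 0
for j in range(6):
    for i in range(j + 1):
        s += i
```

Let's trace through this code step by step.

Initialize: s = 0
Entering loop: for j in range(6):

After execution: s = 35
35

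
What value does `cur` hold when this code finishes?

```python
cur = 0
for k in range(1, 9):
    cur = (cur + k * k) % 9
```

Let's trace through this code step by step.

Initialize: cur = 0
Entering loop: for k in range(1, 9):

After execution: cur = 6
6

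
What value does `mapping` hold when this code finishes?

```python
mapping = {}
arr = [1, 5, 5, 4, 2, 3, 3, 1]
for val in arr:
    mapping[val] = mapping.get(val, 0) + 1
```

Let's trace through this code step by step.

Initialize: mapping = {}
Initialize: arr = [1, 5, 5, 4, 2, 3, 3, 1]
Entering loop: for val in arr:

After execution: mapping = {1: 2, 5: 2, 4: 1, 2: 1, 3: 2}
{1: 2, 5: 2, 4: 1, 2: 1, 3: 2}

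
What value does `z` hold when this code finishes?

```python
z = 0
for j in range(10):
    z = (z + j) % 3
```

Let's trace through this code step by step.

Initialize: z = 0
Entering loop: for j in range(10):

After execution: z = 0
0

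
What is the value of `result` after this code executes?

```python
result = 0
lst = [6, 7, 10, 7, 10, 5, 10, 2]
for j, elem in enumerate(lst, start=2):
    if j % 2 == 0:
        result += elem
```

Let's trace through this code step by step.

Initialize: result = 0
Initialize: lst = [6, 7, 10, 7, 10, 5, 10, 2]
Entering loop: for j, elem in enumerate(lst, start=2):

After execution: result = 36
36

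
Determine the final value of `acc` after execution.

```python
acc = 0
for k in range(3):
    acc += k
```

Let's trace through this code step by step.

Initialize: acc = 0
Entering loop: for k in range(3):

After execution: acc = 3
3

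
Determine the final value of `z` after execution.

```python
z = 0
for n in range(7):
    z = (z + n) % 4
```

Let's trace through this code step by step.

Initialize: z = 0
Entering loop: for n in range(7):

After execution: z = 1
1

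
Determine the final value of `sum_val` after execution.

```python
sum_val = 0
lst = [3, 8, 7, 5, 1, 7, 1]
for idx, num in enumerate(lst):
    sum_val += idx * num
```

Let's trace through this code step by step.

Initialize: sum_val = 0
Initialize: lst = [3, 8, 7, 5, 1, 7, 1]
Entering loop: for idx, num in enumerate(lst):

After execution: sum_val = 82
82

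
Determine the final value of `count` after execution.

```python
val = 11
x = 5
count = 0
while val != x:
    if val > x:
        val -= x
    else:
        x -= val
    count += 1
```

Let's trace through this code step by step.

Initialize: val = 11
Initialize: x = 5
Initialize: count = 0
Entering loop: while val != x:

After execution: count = 6
6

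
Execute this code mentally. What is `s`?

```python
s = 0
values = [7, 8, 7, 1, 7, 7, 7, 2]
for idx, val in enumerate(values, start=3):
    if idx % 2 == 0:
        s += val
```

Let's trace through this code step by step.

Initialize: s = 0
Initialize: values = [7, 8, 7, 1, 7, 7, 7, 2]
Entering loop: for idx, val in enumerate(values, start=3):

After execution: s = 18
18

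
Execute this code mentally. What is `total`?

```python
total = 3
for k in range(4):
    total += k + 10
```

Let's trace through this code step by step.

Initialize: total = 3
Entering loop: for k in range(4):

After execution: total = 49
49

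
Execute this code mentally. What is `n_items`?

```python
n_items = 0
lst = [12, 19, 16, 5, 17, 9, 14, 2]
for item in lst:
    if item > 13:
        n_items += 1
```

Let's trace through this code step by step.

Initialize: n_items = 0
Initialize: lst = [12, 19, 16, 5, 17, 9, 14, 2]
Entering loop: for item in lst:

After execution: n_items = 4
4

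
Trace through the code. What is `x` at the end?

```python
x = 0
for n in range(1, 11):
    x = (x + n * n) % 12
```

Let's trace through this code step by step.

Initialize: x = 0
Entering loop: for n in range(1, 11):

After execution: x = 1
1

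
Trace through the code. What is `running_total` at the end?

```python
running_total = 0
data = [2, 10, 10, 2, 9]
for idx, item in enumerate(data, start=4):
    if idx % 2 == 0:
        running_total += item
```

Let's trace through this code step by step.

Initialize: running_total = 0
Initialize: data = [2, 10, 10, 2, 9]
Entering loop: for idx, item in enumerate(data, start=4):

After execution: running_total = 21
21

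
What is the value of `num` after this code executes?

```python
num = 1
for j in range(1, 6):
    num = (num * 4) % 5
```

Let's trace through this code step by step.

Initialize: num = 1
Entering loop: for j in range(1, 6):

After execution: num = 4
4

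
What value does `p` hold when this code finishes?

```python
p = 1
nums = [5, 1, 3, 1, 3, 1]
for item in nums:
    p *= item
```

Let's trace through this code step by step.

Initialize: p = 1
Initialize: nums = [5, 1, 3, 1, 3, 1]
Entering loop: for item in nums:

After execution: p = 45
45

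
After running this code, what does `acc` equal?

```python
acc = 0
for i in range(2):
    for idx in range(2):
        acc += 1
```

Let's trace through this code step by step.

Initialize: acc = 0
Entering loop: for i in range(2):

After execution: acc = 4
4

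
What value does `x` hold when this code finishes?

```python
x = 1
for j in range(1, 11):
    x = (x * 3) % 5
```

Let's trace through this code step by step.

Initialize: x = 1
Entering loop: for j in range(1, 11):

After execution: x = 4
4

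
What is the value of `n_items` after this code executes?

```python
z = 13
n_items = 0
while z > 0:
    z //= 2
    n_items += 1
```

Let's trace through this code step by step.

Initialize: z = 13
Initialize: n_items = 0
Entering loop: while z > 0:

After execution: n_items = 4
4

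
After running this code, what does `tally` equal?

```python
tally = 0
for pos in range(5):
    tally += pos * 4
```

Let's trace through this code step by step.

Initialize: tally = 0
Entering loop: for pos in range(5):

After execution: tally = 40
40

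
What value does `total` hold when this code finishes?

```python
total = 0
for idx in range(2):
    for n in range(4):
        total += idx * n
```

Let's trace through this code step by step.

Initialize: total = 0
Entering loop: for idx in range(2):

After execution: total = 6
6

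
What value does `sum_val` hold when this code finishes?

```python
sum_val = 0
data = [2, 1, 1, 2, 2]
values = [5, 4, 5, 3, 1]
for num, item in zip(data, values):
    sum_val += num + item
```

Let's trace through this code step by step.

Initialize: sum_val = 0
Initialize: data = [2, 1, 1, 2, 2]
Initialize: values = [5, 4, 5, 3, 1]
Entering loop: for num, item in zip(data, values):

After execution: sum_val = 26
26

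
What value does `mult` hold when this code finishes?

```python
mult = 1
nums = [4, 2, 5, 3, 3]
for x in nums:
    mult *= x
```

Let's trace through this code step by step.

Initialize: mult = 1
Initialize: nums = [4, 2, 5, 3, 3]
Entering loop: for x in nums:

After execution: mult = 360
360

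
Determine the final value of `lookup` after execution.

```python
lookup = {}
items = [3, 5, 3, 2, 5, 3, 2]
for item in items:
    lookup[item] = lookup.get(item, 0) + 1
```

Let's trace through this code step by step.

Initialize: lookup = {}
Initialize: items = [3, 5, 3, 2, 5, 3, 2]
Entering loop: for item in items:

After execution: lookup = {3: 3, 5: 2, 2: 2}
{3: 3, 5: 2, 2: 2}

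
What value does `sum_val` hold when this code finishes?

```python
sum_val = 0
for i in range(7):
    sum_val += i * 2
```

Let's trace through this code step by step.

Initialize: sum_val = 0
Entering loop: for i in range(7):

After execution: sum_val = 42
42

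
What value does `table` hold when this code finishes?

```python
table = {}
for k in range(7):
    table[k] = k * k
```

Let's trace through this code step by step.

Initialize: table = {}
Entering loop: for k in range(7):

After execution: table = {0: 0, 1: 1, 2: 4, 3: 9, 4: 16, 5: 25, 6: 36}
{0: 0, 1: 1, 2: 4, 3: 9, 4: 16, 5: 25, 6: 36}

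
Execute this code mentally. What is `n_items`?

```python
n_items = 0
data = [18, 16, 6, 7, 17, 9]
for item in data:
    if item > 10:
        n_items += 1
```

Let's trace through this code step by step.

Initialize: n_items = 0
Initialize: data = [18, 16, 6, 7, 17, 9]
Entering loop: for item in data:

After execution: n_items = 3
3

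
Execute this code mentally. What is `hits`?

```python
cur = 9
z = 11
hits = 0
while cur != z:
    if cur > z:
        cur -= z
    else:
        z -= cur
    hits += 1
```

Let's trace through this code step by step.

Initialize: cur = 9
Initialize: z = 11
Initialize: hits = 0
Entering loop: while cur != z:

After execution: hits = 6
6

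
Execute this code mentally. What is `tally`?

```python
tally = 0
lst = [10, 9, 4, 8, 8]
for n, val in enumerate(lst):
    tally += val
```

Let's trace through this code step by step.

Initialize: tally = 0
Initialize: lst = [10, 9, 4, 8, 8]
Entering loop: for n, val in enumerate(lst):

After execution: tally = 39
39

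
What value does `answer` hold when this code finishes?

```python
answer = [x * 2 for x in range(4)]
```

Let's trace through this code step by step.

Initialize: answer = [x * 2 for x in range(4)]

After execution: answer = [0, 2, 4, 6]
[0, 2, 4, 6]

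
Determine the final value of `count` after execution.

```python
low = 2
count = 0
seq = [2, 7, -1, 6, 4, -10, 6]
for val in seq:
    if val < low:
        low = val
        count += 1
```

Let's trace through this code step by step.

Initialize: low = 2
Initialize: count = 0
Initialize: seq = [2, 7, -1, 6, 4, -10, 6]
Entering loop: for val in seq:

After execution: count = 2
2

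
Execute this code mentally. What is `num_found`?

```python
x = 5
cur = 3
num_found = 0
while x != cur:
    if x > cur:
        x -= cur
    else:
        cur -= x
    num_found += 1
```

Let's trace through this code step by step.

Initialize: x = 5
Initialize: cur = 3
Initialize: num_found = 0
Entering loop: while x != cur:

After execution: num_found = 3
3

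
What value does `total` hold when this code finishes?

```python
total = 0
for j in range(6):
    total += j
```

Let's trace through this code step by step.

Initialize: total = 0
Entering loop: for j in range(6):

After execution: total = 15
15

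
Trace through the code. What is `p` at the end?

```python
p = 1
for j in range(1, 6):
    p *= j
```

Let's trace through this code step by step.

Initialize: p = 1
Entering loop: for j in range(1, 6):

After execution: p = 120
120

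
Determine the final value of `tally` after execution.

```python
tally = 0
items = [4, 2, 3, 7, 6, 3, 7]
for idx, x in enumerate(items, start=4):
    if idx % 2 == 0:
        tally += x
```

Let's trace through this code step by step.

Initialize: tally = 0
Initialize: items = [4, 2, 3, 7, 6, 3, 7]
Entering loop: for idx, x in enumerate(items, start=4):

After execution: tally = 20
20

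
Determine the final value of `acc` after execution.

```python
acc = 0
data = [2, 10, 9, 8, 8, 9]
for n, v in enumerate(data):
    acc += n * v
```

Let's trace through this code step by step.

Initialize: acc = 0
Initialize: data = [2, 10, 9, 8, 8, 9]
Entering loop: for n, v in enumerate(data):

After execution: acc = 129
129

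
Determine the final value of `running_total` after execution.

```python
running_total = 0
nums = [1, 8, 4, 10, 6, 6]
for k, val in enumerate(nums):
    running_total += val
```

Let's trace through this code step by step.

Initialize: running_total = 0
Initialize: nums = [1, 8, 4, 10, 6, 6]
Entering loop: for k, val in enumerate(nums):

After execution: running_total = 35
35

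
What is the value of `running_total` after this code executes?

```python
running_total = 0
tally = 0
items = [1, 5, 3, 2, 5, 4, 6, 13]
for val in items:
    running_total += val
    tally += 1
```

Let's trace through this code step by step.

Initialize: running_total = 0
Initialize: tally = 0
Initialize: items = [1, 5, 3, 2, 5, 4, 6, 13]
Entering loop: for val in items:

After execution: running_total = 39
39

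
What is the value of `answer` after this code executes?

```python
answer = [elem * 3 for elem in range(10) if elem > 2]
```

Let's trace through this code step by step.

Initialize: answer = [elem * 3 for elem in range(10) if elem > 2]

After execution: answer = [9, 12, 15, 18, 21, 24, 27]
[9, 12, 15, 18, 21, 24, 27]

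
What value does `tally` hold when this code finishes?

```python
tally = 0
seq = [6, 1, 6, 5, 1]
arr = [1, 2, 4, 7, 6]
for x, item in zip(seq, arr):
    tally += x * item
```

Let's trace through this code step by step.

Initialize: tally = 0
Initialize: seq = [6, 1, 6, 5, 1]
Initialize: arr = [1, 2, 4, 7, 6]
Entering loop: for x, item in zip(seq, arr):

After execution: tally = 73
73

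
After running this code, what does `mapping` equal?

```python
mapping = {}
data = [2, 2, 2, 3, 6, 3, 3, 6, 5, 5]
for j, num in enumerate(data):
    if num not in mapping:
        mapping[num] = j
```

Let's trace through this code step by step.

Initialize: mapping = {}
Initialize: data = [2, 2, 2, 3, 6, 3, 3, 6, 5, 5]
Entering loop: for j, num in enumerate(data):

After execution: mapping = {2: 0, 3: 3, 6: 4, 5: 8}
{2: 0, 3: 3, 6: 4, 5: 8}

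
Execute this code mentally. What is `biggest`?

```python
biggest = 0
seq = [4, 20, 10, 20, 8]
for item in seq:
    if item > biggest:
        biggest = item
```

Let's trace through this code step by step.

Initialize: biggest = 0
Initialize: seq = [4, 20, 10, 20, 8]
Entering loop: for item in seq:

After execution: biggest = 20
20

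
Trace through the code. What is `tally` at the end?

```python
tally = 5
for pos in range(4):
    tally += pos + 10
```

Let's trace through this code step by step.

Initialize: tally = 5
Entering loop: for pos in range(4):

After execution: tally = 51
51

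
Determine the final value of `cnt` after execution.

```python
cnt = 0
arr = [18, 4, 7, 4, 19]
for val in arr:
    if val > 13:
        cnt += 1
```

Let's trace through this code step by step.

Initialize: cnt = 0
Initialize: arr = [18, 4, 7, 4, 19]
Entering loop: for val in arr:

After execution: cnt = 2
2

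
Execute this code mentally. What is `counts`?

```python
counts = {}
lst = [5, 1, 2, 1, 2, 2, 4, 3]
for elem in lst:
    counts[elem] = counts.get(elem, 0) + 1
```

Let's trace through this code step by step.

Initialize: counts = {}
Initialize: lst = [5, 1, 2, 1, 2, 2, 4, 3]
Entering loop: for elem in lst:

After execution: counts = {5: 1, 1: 2, 2: 3, 4: 1, 3: 1}
{5: 1, 1: 2, 2: 3, 4: 1, 3: 1}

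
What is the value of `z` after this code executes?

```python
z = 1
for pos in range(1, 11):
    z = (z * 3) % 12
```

Let's trace through this code step by step.

Initialize: z = 1
Entering loop: for pos in range(1, 11):

After execution: z = 9
9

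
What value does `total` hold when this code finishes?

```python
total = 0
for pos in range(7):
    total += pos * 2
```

Let's trace through this code step by step.

Initialize: total = 0
Entering loop: for pos in range(7):

After execution: total = 42
42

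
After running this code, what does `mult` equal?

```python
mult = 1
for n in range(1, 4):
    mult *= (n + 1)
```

Let's trace through this code step by step.

Initialize: mult = 1
Entering loop: for n in range(1, 4):

After execution: mult = 24
24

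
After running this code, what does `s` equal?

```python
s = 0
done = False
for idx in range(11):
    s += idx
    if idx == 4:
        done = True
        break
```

Let's trace through this code step by step.

Initialize: s = 0
Initialize: done = False
Entering loop: for idx in range(11):

After execution: s = 10
10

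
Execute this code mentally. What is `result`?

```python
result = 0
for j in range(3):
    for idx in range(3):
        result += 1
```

Let's trace through this code step by step.

Initialize: result = 0
Entering loop: for j in range(3):

After execution: result = 9
9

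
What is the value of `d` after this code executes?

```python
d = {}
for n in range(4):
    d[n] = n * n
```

Let's trace through this code step by step.

Initialize: d = {}
Entering loop: for n in range(4):

After execution: d = {0: 0, 1: 1, 2: 4, 3: 9}
{0: 0, 1: 1, 2: 4, 3: 9}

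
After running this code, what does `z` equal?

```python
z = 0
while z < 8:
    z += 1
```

Let's trace through this code step by step.

Initialize: z = 0
Entering loop: while z < 8:

After execution: z = 8
8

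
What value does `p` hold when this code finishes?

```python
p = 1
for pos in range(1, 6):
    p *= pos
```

Let's trace through this code step by step.

Initialize: p = 1
Entering loop: for pos in range(1, 6):

After execution: p = 120
120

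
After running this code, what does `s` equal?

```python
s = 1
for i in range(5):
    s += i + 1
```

Let's trace through this code step by step.

Initialize: s = 1
Entering loop: for i in range(5):

After execution: s = 16
16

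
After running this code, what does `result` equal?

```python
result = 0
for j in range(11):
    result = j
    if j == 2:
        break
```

Let's trace through this code step by step.

Initialize: result = 0
Entering loop: for j in range(11):

After execution: result = 2
2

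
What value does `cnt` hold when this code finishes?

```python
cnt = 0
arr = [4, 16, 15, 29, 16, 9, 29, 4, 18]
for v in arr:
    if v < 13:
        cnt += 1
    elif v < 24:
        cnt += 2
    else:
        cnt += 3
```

Let's trace through this code step by step.

Initialize: cnt = 0
Initialize: arr = [4, 16, 15, 29, 16, 9, 29, 4, 18]
Entering loop: for v in arr:

After execution: cnt = 17
17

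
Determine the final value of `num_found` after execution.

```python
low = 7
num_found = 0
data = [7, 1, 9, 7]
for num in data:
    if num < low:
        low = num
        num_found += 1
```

Let's trace through this code step by step.

Initialize: low = 7
Initialize: num_found = 0
Initialize: data = [7, 1, 9, 7]
Entering loop: for num in data:

After execution: num_found = 1
1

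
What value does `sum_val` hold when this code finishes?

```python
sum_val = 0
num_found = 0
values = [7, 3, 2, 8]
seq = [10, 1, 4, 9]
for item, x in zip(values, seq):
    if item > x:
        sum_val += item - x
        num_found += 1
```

Let's trace through this code step by step.

Initialize: sum_val = 0
Initialize: num_found = 0
Initialize: values = [7, 3, 2, 8]
Initialize: seq = [10, 1, 4, 9]
Entering loop: for item, x in zip(values, seq):

After execution: sum_val = 2
2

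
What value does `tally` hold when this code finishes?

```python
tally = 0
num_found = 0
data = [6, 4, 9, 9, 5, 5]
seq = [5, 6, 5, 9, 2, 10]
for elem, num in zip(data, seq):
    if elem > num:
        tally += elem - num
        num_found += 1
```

Let's trace through this code step by step.

Initialize: tally = 0
Initialize: num_found = 0
Initialize: data = [6, 4, 9, 9, 5, 5]
Initialize: seq = [5, 6, 5, 9, 2, 10]
Entering loop: for elem, num in zip(data, seq):

After execution: tally = 8
8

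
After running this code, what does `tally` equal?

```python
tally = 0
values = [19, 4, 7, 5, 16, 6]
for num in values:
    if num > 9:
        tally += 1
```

Let's trace through this code step by step.

Initialize: tally = 0
Initialize: values = [19, 4, 7, 5, 16, 6]
Entering loop: for num in values:

After execution: tally = 2
2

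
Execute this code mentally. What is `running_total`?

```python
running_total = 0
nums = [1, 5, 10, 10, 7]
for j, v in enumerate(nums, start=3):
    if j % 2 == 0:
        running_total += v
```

Let's trace through this code step by step.

Initialize: running_total = 0
Initialize: nums = [1, 5, 10, 10, 7]
Entering loop: for j, v in enumerate(nums, start=3):

After execution: running_total = 15
15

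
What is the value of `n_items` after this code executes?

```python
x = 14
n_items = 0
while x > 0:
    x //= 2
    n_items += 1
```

Let's trace through this code step by step.

Initialize: x = 14
Initialize: n_items = 0
Entering loop: while x > 0:

After execution: n_items = 4
4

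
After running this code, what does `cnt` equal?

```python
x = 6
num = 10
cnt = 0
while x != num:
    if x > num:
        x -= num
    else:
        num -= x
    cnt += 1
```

Let's trace through this code step by step.

Initialize: x = 6
Initialize: num = 10
Initialize: cnt = 0
Entering loop: while x != num:

After execution: cnt = 3
3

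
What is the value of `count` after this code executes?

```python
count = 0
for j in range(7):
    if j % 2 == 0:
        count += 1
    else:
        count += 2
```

Let's trace through this code step by step.

Initialize: count = 0
Entering loop: for j in range(7):

After execution: count = 10
10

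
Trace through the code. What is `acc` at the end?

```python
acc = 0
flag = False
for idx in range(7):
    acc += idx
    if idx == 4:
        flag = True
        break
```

Let's trace through this code step by step.

Initialize: acc = 0
Initialize: flag = False
Entering loop: for idx in range(7):

After execution: acc = 10
10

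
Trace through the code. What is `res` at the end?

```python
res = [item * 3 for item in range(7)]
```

Let's trace through this code step by step.

Initialize: res = [item * 3 for item in range(7)]

After execution: res = [0, 3, 6, 9, 12, 15, 18]
[0, 3, 6, 9, 12, 15, 18]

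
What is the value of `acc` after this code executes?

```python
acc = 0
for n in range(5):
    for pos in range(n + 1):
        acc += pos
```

Let's trace through this code step by step.

Initialize: acc = 0
Entering loop: for n in range(5):

After execution: acc = 20
20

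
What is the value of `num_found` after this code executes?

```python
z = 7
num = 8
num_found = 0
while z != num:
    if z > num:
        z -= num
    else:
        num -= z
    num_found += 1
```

Let's trace through this code step by step.

Initialize: z = 7
Initialize: num = 8
Initialize: num_found = 0
Entering loop: while z != num:

After execution: num_found = 7
7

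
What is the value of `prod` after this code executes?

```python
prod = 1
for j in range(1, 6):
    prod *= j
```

Let's trace through this code step by step.

Initialize: prod = 1
Entering loop: for j in range(1, 6):

After execution: prod = 120
120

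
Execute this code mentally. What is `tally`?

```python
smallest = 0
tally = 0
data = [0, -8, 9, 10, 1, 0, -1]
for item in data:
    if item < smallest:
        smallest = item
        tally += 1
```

Let's trace through this code step by step.

Initialize: smallest = 0
Initialize: tally = 0
Initialize: data = [0, -8, 9, 10, 1, 0, -1]
Entering loop: for item in data:

After execution: tally = 1
1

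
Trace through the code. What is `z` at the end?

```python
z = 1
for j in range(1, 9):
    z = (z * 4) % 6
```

Let's trace through this code step by step.

Initialize: z = 1
Entering loop: for j in range(1, 9):

After execution: z = 4
4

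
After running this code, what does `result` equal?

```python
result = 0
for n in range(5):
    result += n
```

Let's trace through this code step by step.

Initialize: result = 0
Entering loop: for n in range(5):

After execution: result = 10
10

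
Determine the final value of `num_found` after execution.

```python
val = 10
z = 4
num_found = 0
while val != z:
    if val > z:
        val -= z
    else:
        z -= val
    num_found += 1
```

Let's trace through this code step by step.

Initialize: val = 10
Initialize: z = 4
Initialize: num_found = 0
Entering loop: while val != z:

After execution: num_found = 3
3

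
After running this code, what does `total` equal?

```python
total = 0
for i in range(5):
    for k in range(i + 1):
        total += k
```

Let's trace through this code step by step.

Initialize: total = 0
Entering loop: for i in range(5):

After execution: total = 20
20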